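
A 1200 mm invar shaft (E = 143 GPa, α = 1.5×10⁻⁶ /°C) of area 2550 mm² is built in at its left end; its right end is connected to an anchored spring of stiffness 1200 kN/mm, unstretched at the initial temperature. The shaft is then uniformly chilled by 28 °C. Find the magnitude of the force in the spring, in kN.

The unrestrained thermal change is αΔT L = 1.5×10⁻⁶ × 28 × 1200 = 0.0504 mm.
Let P be the tensile force in the spring. The shaft extends elastically by PL/(AE) and the spring stretches by P/k; together these equal δ_free.
P [ L/(AE) + 1/k ] = δ_free → P [ 1200/(2550×143×10³) + 1/(1200×10³) ] = 0.0504.
P = 0.0504 / 4.124×10⁻⁶ = 12220 N.

P ≈ 12.2 kN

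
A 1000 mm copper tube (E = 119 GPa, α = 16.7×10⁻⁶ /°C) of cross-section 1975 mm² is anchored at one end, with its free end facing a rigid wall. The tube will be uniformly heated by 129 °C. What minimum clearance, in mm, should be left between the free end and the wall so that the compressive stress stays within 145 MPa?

g ≈ 0.936 mm

Free expansion if unrestrained: δ_free = αΔT L = 16.7×10⁻⁶ × 129 × 1000 = 2.154 mm.
A stress of 145 MPa corresponds to the wall pushing the tube back by σL/E = 145×1000/(119×10³) = 1.218 mm.
The gap must absorb the remainder: g_min = 2.154 − 1.218 = 0.9358 mm.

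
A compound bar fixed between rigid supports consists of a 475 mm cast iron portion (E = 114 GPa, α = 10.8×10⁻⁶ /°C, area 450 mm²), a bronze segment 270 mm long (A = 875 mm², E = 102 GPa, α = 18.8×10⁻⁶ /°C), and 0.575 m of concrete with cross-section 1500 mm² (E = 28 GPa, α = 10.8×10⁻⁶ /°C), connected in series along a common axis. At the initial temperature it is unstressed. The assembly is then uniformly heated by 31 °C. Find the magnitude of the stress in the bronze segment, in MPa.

σ ≈ 22.4 MPa (compressive)

With the walls removed the bar would change length by δ_free = Σ αᵢΔT Lᵢ = 10.8×10⁻⁶×31×475 + 18.8×10⁻⁶×31×270 + 10.8×10⁻⁶×31×575 = 0.5089 mm.
The walls prevent any net length change, so an axial force P (same in every segment) develops. Compatibility: P · Σ Lᵢ/(AᵢEᵢ) = δ_free.
The series flexibility is Σ Lᵢ/(AᵢEᵢ) = 475/(450×114×10³) + 270/(875×102×10³) + 575/(1500×28×10³) = 2.597×10⁻⁵ mm/N.
So P = 0.5089 / 2.597×10⁻⁵ = 19.59 kN, compressive.
σ_{bronze} = P / A = 19590 / 875 = 22.39 MPa.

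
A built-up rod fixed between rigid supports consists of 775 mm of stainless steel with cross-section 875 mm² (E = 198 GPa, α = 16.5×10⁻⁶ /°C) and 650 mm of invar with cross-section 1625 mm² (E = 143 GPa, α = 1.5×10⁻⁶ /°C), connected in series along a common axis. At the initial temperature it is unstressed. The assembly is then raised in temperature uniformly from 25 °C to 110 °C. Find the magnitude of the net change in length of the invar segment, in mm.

Free thermal expansion of the whole bar: Σ αᵢΔT Lᵢ = 16.5×10⁻⁶×85×775 + 1.5×10⁻⁶×85×650 = 1.17 mm.
The rigid supports impose zero overall length change; the single axial force P common to all segments must satisfy P Σ Lᵢ/(AᵢEᵢ) = δ_free.
Σ Lᵢ/(AᵢEᵢ) = 775/(875×198×10³) + 650/(1625×143×10³) = 7.271×10⁻⁶ mm/N.
So P = 1.17 / 7.271×10⁻⁶ = 160.9 kN, compressive.
For the invar segment, free thermal change = 1.5×10⁻⁶×85×650 = 0.08288 mm and elastic change from P = 160900×650/(1625×143×10³) = 0.4501 mm; these oppose, so the net change is 0.367 mm (segment shortens).

|ΔL| ≈ 0.367 mm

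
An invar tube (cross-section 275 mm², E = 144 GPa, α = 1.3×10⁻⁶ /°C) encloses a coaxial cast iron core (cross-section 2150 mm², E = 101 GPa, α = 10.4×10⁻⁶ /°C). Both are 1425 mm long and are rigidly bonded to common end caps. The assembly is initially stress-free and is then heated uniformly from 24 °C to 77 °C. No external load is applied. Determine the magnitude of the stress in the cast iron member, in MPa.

Equilibrium of a rigid end plate with no external load gives equal and opposite internal forces ±P in the two members. Since α_{cast iron} > α_{invar}, heating drives the cast iron into compression and the invar into tension.
Compatibility of the two members (thermal + elastic change equal): (α₁ − α₂)ΔT = P·[1/(A₁E₁) + 1/(A₂E₂)].
|α₁ − α₂|·ΔT = 9.1×10⁻⁶ × 53 = 0.0004823.
1/(A₁E₁) + 1/(A₂E₂) = 1/(275×144×10³) + 1/(2150×101×10³) = 2.986×10⁻⁸ N⁻¹.
So P = 0.0004823 / 2.986×10⁻⁸ = 16.15 kN.
σ_{cast iron} = P/A₂ = 16150/2150 = 7.513 MPa, compressive.

σ ≈ 7.51 MPa (compressive)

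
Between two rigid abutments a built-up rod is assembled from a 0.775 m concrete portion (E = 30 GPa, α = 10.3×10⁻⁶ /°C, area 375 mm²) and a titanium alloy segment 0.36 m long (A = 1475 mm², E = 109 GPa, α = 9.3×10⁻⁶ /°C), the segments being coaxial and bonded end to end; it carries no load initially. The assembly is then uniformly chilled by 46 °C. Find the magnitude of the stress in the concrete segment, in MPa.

σ ≈ 19.5 MPa (tensile)

If the supports were absent, the total length change would be Σ αᵢΔT Lᵢ = 10.3×10⁻⁶×46×775 + 9.3×10⁻⁶×46×360 = 0.5212 mm.
Since the ends are fixed, an axial force P builds up, equal in every segment, with P · Σ Lᵢ/(AᵢEᵢ) = δ_free.
Σ Lᵢ/(AᵢEᵢ) = 775/(375×30×10³) + 360/(1475×109×10³) = 7.113×10⁻⁵ mm/N.
Hence P = δ_free / Σ(L/AE) = 0.5212/7.113×10⁻⁵ = 7.328 kN (tensile).
σ_{concrete} = P / A = 7328 / 375 = 19.54 MPa.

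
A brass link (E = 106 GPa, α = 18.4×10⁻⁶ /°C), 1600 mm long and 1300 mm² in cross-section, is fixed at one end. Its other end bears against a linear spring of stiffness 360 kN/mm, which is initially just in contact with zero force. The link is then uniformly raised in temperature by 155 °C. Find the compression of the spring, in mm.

δ ≈ 0.881 mm

Free thermal expansion: δ_free = αΔT L = 18.4×10⁻⁶ × 155 × 1600 = 4.563 mm.
Let P be the compressive force at the spring. The link shortens elastically by PL/(AE) and the spring compresses by P/k; together these equal δ_free.
P [ L/(AE) + 1/k ] = δ_free → P [ 1600/(1300×106×10³) + 1/(360×10³) ] = 4.563.
P = 4.563 / 1.439×10⁻⁵ = 317100 N.
Spring compression = P/k = 317100/(360×10³) = 0.8809 mm.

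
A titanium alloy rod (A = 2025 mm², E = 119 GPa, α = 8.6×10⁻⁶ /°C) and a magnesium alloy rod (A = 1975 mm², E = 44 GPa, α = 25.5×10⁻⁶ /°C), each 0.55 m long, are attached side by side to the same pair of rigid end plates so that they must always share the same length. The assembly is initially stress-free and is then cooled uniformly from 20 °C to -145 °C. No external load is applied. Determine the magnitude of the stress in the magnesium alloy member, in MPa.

σ ≈ 90.2 MPa (tensile)

Both members must finish at the same length. With the larger α, the magnesium alloy tends to over-contract; the plates restrain it, putting the magnesium alloy in tension and the titanium alloy in compression. With no external load the two internal forces are equal and opposite, magnitude P.
Compatibility of the two members (thermal + elastic change equal): (α₁ − α₂)ΔT = P·[1/(A₁E₁) + 1/(A₂E₂)].
|α₁ − α₂|·ΔT = 16.9×10⁻⁶ × 165 = 0.002788.
1/(A₁E₁) + 1/(A₂E₂) = 1/(2025×119×10³) + 1/(1975×44×10³) = 1.566×10⁻⁸ N⁻¹.
P = 0.002788 / 1.566×10⁻⁸ = 178100 N = 178.1 kN.
σ_{magnesium alloy} = P/A₂ = 178100/1975 = 90.18 MPa, tensile.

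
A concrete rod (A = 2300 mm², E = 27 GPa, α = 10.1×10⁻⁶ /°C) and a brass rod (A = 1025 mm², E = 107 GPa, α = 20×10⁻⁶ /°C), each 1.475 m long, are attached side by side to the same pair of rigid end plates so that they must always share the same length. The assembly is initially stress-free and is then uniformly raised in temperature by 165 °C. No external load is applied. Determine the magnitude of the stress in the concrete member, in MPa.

Both members must finish at the same length. With the larger α, the brass tends to over-expand; the plates restrain it, putting the brass in compression and the concrete in tension. With no external load the two internal forces are equal and opposite, magnitude P.
Equating the net (thermal + elastic) strains gives |α₁ − α₂|·ΔT = P·[1/(A₁E₁) + 1/(A₂E₂)].
|α₁ − α₂|·ΔT = 9.9×10⁻⁶ × 165 = 0.001633.
1/(A₁E₁) + 1/(A₂E₂) = 1/(2300×27×10³) + 1/(1025×107×10³) = 2.522×10⁻⁸ N⁻¹.
P = 0.001633 / 2.522×10⁻⁸ = 64770 N = 64.77 kN.
σ_{concrete} = P/A₁ = 64770/2300 = 28.16 MPa, tensile.

σ ≈ 28.2 MPa (tensile)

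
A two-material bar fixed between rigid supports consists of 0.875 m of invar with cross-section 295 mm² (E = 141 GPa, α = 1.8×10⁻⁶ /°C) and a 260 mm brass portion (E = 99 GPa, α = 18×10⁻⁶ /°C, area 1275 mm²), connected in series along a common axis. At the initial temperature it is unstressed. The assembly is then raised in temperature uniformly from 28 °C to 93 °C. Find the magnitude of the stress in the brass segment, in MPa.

If the supports were absent, the total length change would be Σ αᵢΔT Lᵢ = 1.8×10⁻⁶×65×875 + 18×10⁻⁶×65×260 = 0.4066 mm.
Since the ends are fixed, an axial force P builds up, equal in every segment, with P · Σ Lᵢ/(AᵢEᵢ) = δ_free.
The series flexibility is Σ Lᵢ/(AᵢEᵢ) = 875/(295×141×10³) + 260/(1275×99×10³) = 2.31×10⁻⁵ mm/N.
Hence P = δ_free / Σ(L/AE) = 0.4066/2.31×10⁻⁵ = 17.6 kN (compressive).
σ_{brass} = P / A = 17600 / 1275 = 13.81 MPa.

σ ≈ 13.8 MPa (compressive)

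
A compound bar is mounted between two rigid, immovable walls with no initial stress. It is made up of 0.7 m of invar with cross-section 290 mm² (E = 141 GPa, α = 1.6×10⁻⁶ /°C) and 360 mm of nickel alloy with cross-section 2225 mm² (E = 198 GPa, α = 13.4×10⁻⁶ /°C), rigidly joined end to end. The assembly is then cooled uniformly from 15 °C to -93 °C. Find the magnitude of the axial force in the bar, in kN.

P ≈ 35.8 kN (tensile)

Free thermal contraction of the whole bar: Σ αᵢΔT Lᵢ = 1.6×10⁻⁶×108×700 + 13.4×10⁻⁶×108×360 = 0.642 mm.
The rigid supports impose zero overall length change; the single axial force P common to all segments must satisfy P Σ Lᵢ/(AᵢEᵢ) = δ_free.
The series flexibility is Σ Lᵢ/(AᵢEᵢ) = 700/(290×141×10³) + 360/(2225×198×10³) = 1.794×10⁻⁵ mm/N.
Hence P = δ_free / Σ(L/AE) = 0.642/1.794×10⁻⁵ = 35.79 kN (tensile).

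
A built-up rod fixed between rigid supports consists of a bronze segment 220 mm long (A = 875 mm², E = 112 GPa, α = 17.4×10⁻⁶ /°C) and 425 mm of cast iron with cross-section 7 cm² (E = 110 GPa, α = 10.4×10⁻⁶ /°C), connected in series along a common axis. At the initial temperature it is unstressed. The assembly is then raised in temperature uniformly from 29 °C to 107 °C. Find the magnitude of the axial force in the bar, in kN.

Free thermal expansion of the whole bar: Σ αᵢΔT Lᵢ = 17.4×10⁻⁶×78×220 + 10.4×10⁻⁶×78×425 = 0.6433 mm.
Since the ends are fixed, an axial force P builds up, equal in every segment, with P · Σ Lᵢ/(AᵢEᵢ) = δ_free.
The series flexibility is Σ Lᵢ/(AᵢEᵢ) = 220/(875×112×10³) + 425/(700×110×10³) = 7.764×10⁻⁶ mm/N.
P = 0.6433 / 7.764×10⁻⁶ = 82860 N = 82.86 kN, compressive.

P ≈ 82.9 kN (compressive)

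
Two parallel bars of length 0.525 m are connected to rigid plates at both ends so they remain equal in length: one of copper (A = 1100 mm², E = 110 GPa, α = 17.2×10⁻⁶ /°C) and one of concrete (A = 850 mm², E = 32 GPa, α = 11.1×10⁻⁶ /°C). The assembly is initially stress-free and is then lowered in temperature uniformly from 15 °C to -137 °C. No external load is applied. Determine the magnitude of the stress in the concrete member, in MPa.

σ ≈ 24.2 MPa (compressive)

The copper has the larger α, so on cooling it would change length more than the concrete if both were free. The rigid plates force a common final length, so the copper is put into tension and the concrete into compression, with equal and opposite forces P (no external load).
Equating the net (thermal + elastic) strains gives |α₁ − α₂|·ΔT = P·[1/(A₁E₁) + 1/(A₂E₂)].
|α₁ − α₂|·ΔT = 6.1×10⁻⁶ × 152 = 0.0009272.
1/(A₁E₁) + 1/(A₂E₂) = 1/(1100×110×10³) + 1/(850×32×10³) = 4.503×10⁻⁸ N⁻¹.
P = 0.0009272 / 4.503×10⁻⁸ = 20590 N = 20.59 kN.
σ_{concrete} = P/A₂ = 20590/850 = 24.22 MPa, compressive.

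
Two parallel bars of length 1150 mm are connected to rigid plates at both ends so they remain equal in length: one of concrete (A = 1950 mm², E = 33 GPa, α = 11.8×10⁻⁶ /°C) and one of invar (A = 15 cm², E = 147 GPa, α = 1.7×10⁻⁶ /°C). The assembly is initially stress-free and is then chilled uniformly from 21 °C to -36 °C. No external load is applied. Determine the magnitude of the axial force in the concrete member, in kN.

Both members must finish at the same length. With the larger α, the concrete tends to over-contract; the plates restrain it, putting the concrete in tension and the invar in compression. With no external load the two internal forces are equal and opposite, magnitude P.
Equating the net (thermal + elastic) strains gives |α₁ − α₂|·ΔT = P·[1/(A₁E₁) + 1/(A₂E₂)].
|α₁ − α₂|·ΔT = 10.1×10⁻⁶ × 57 = 0.0005757.
1/(A₁E₁) + 1/(A₂E₂) = 1/(1950×33×10³) + 1/(1500×147×10³) = 2.008×10⁻⁸ N⁻¹.
So P = 0.0005757 / 2.008×10⁻⁸ = 28.68 kN.

P ≈ 28.7 kN (tensile in the concrete)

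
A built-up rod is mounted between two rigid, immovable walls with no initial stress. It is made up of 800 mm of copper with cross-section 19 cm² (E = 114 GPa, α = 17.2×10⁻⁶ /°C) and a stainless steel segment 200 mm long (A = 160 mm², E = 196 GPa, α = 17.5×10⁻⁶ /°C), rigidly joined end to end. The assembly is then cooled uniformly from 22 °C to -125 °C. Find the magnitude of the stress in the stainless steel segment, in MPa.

If the supports were absent, the total length change would be Σ αᵢΔT Lᵢ = 17.2×10⁻⁶×147×800 + 17.5×10⁻⁶×147×200 = 2.537 mm.
The walls prevent any net length change, so an axial force P (same in every segment) develops. Compatibility: P · Σ Lᵢ/(AᵢEᵢ) = δ_free.
Σ Lᵢ/(AᵢEᵢ) = 800/(1900×114×10³) + 200/(160×196×10³) = 1.007×10⁻⁵ mm/N.
P = 2.537 / 1.007×10⁻⁵ = 251900 N = 251.9 kN, tensile.
σ_{stainless steel} = P / A = 251900 / 160 = 1575 MPa.

σ ≈ 1570 MPa (tensile)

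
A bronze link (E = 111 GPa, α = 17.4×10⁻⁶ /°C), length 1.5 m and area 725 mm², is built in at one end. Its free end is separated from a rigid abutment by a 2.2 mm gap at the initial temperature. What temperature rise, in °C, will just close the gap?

The gap closes when αΔT L = 2.2 mm, since the link is still unstressed at that instant.
So ΔT = g/(αL) = 2.2/(17.4×10⁻⁶ × 1500) = 84.29 °C.

ΔT ≈ 84.3 °C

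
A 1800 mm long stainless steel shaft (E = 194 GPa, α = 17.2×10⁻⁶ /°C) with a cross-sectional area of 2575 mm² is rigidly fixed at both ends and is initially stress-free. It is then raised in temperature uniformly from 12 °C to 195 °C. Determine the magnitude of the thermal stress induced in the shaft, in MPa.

σ ≈ 611 MPa (compressive)

The supports are rigid, so the total axial strain is zero. The restrained thermal strain is ε = αΔT = 17.2×10⁻⁶ × 183 = 3147.6×10⁻⁶.
Hence σ = E·αΔT = 194×10³ × 3147.6×10⁻⁶ = 610.6 MPa, compressive.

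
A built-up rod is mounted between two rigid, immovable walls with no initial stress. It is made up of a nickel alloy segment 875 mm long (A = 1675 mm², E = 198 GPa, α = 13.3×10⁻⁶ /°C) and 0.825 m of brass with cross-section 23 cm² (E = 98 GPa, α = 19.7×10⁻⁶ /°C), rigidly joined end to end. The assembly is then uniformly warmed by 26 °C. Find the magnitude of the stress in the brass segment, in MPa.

σ ≈ 50.1 MPa (compressive)

If the supports were absent, the total length change would be Σ αᵢΔT Lᵢ = 13.3×10⁻⁶×26×875 + 19.7×10⁻⁶×26×825 = 0.7251 mm.
The walls prevent any net length change, so an axial force P (same in every segment) develops. Compatibility: P · Σ Lᵢ/(AᵢEᵢ) = δ_free.
The series flexibility is Σ Lᵢ/(AᵢEᵢ) = 875/(1675×198×10³) + 825/(2300×98×10³) = 6.298×10⁻⁶ mm/N.
Hence P = δ_free / Σ(L/AE) = 0.7251/6.298×10⁻⁶ = 115.1 kN (compressive).
σ_{brass} = P / A = 115100 / 2300 = 50.06 MPa.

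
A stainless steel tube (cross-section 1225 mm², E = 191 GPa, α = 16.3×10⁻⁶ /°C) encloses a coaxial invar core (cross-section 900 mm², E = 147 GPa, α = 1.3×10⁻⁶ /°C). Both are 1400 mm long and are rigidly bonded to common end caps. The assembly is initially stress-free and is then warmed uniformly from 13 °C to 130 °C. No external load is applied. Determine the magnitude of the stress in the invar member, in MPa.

σ ≈ 165 MPa (tensile)

The stainless steel has the larger α, so on heating it would change length more than the invar if both were free. The rigid plates force a common final length, so the stainless steel is put into compression and the invar into tension, with equal and opposite forces P (no external load).
Setting the final lengths equal and cancelling L: (α₁ − α₂)ΔT = P/(A₁E₁) + P/(A₂E₂).
|α₁ − α₂|·ΔT = 15×10⁻⁶ × 117 = 0.001755.
1/(A₁E₁) + 1/(A₂E₂) = 1/(1225×191×10³) + 1/(900×147×10³) = 1.183×10⁻⁸ N⁻¹.
So P = 0.001755 / 1.183×10⁻⁸ = 148.3 kN.
σ_{invar} = P/A₂ = 148300/900 = 164.8 MPa, tensile.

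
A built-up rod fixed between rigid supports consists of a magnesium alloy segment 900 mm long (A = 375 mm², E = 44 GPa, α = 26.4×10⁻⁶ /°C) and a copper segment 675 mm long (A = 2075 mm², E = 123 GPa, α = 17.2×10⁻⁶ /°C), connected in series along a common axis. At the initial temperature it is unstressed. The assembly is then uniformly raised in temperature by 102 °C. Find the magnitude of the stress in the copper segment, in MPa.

With the walls removed the bar would change length by δ_free = Σ αᵢΔT Lᵢ = 26.4×10⁻⁶×102×900 + 17.2×10⁻⁶×102×675 = 3.608 mm.
The rigid supports impose zero overall length change; the single axial force P common to all segments must satisfy P Σ Lᵢ/(AᵢEᵢ) = δ_free.
The series flexibility is Σ Lᵢ/(AᵢEᵢ) = 900/(375×44×10³) + 675/(2075×123×10³) = 5.719×10⁻⁵ mm/N.
Hence P = δ_free / Σ(L/AE) = 3.608/5.719×10⁻⁵ = 63.08 kN (compressive).
σ_{copper} = P / A = 63080 / 2075 = 30.4 MPa.

σ ≈ 30.4 MPa (compressive)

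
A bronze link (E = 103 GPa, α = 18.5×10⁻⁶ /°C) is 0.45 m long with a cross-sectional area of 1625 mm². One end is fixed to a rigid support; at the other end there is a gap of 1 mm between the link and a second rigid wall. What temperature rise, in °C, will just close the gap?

Contact occurs when the free expansion equals the gap: αΔT L = 1 mm.
So ΔT = g/(αL) = 1/(18.5×10⁻⁶ × 450) = 120.1 °C.

ΔT ≈ 120 °C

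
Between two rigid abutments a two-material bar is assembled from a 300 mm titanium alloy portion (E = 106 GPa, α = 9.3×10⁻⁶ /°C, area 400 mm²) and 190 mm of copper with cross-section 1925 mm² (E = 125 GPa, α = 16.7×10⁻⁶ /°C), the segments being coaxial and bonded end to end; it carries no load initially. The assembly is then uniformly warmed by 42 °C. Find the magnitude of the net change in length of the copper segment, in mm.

If the supports were absent, the total length change would be Σ αᵢΔT Lᵢ = 9.3×10⁻⁶×42×300 + 16.7×10⁻⁶×42×190 = 0.2504 mm.
Since the ends are fixed, an axial force P builds up, equal in every segment, with P · Σ Lᵢ/(AᵢEᵢ) = δ_free.
Σ Lᵢ/(AᵢEᵢ) = 300/(400×106×10³) + 190/(1925×125×10³) = 7.865×10⁻⁶ mm/N.
Hence P = δ_free / Σ(L/AE) = 0.2504/7.865×10⁻⁶ = 31.84 kN (compressive).
For the copper segment, free thermal change = 16.7×10⁻⁶×42×190 = 0.1333 mm and elastic change from P = 31840×190/(1925×125×10³) = 0.02514 mm; these oppose, so the net change is 0.108 mm (segment lengthens).

|ΔL| ≈ 0.108 mm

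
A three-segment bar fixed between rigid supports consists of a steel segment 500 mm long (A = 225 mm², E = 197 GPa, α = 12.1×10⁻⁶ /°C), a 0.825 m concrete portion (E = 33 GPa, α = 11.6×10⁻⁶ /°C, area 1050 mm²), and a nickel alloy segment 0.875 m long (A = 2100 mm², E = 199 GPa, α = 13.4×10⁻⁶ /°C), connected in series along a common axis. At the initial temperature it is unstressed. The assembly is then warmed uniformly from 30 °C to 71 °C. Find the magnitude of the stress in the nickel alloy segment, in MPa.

With the walls removed the bar would change length by δ_free = Σ αᵢΔT Lᵢ = 12.1×10⁻⁶×41×500 + 11.6×10⁻⁶×41×825 + 13.4×10⁻⁶×41×875 = 1.121 mm.
Since the ends are fixed, an axial force P builds up, equal in every segment, with P · Σ Lᵢ/(AᵢEᵢ) = δ_free.
The series flexibility is Σ Lᵢ/(AᵢEᵢ) = 500/(225×197×10³) + 825/(1050×33×10³) + 875/(2100×199×10³) = 3.718×10⁻⁵ mm/N.
P = 1.121 / 3.718×10⁻⁵ = 30150 N = 30.15 kN, compressive.
σ_{nickel alloy} = P / A = 30150 / 2100 = 14.36 MPa.

σ ≈ 14.4 MPa (compressive)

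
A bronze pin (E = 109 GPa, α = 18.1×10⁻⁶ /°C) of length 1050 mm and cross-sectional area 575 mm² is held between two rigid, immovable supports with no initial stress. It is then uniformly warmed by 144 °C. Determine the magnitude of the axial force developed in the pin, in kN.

Full restraint means ε = 0, so the stress is σ = EαΔT = 109×10³ × 18.1×10⁻⁶ × 144 = 284.1 MPa.
Then P = σA = 284.1 × 575 mm² = 163.4 kN, compressive.

P ≈ 163 kN (compressive)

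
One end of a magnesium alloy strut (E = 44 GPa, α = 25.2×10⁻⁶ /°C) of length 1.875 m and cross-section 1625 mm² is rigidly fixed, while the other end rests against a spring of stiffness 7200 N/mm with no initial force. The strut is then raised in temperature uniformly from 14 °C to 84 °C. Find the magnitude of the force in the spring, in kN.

If the spring were absent the strut would lengthen by αΔT L = 25.2×10⁻⁶ × 70 × 1875 = 3.308 mm.
Let P be the compressive force at the spring. The strut shortens elastically by PL/(AE) and the spring compresses by P/k; together these equal δ_free.
P [ L/(AE) + 1/k ] = δ_free → P [ 1875/(1625×44×10³) + 1/(7200) ] = 3.308.
P = 3.308 / 0.0001651 = 20030 N.

P ≈ 20 kN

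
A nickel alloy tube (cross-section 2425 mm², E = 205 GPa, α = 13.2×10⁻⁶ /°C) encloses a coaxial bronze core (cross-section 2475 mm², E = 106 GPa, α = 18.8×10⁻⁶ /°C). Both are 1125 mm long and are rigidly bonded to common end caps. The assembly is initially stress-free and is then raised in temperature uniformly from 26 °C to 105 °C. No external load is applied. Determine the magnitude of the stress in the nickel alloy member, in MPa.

Equilibrium of a rigid end plate with no external load gives equal and opposite internal forces ±P in the two members. Since α_{bronze} > α_{nickel alloy}, heating drives the bronze into compression and the nickel alloy into tension.
Setting the final lengths equal and cancelling L: (α₁ − α₂)ΔT = P/(A₁E₁) + P/(A₂E₂).
|α₁ − α₂|·ΔT = 5.6×10⁻⁶ × 79 = 0.0004424.
1/(A₁E₁) + 1/(A₂E₂) = 1/(2425×205×10³) + 1/(2475×106×10³) = 5.823×10⁻⁹ N⁻¹.
P = 0.0004424 / 5.823×10⁻⁹ = 75970 N = 75.97 kN.
σ_{nickel alloy} = P/A₁ = 75970/2425 = 31.33 MPa, tensile.

σ ≈ 31.3 MPa (tensile)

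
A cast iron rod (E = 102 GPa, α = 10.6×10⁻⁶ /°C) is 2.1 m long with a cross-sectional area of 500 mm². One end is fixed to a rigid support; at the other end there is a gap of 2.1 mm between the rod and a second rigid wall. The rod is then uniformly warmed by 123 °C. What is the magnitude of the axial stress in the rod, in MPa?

σ ≈ 31 MPa (compressive)

If the wall were absent the rod would grow by αΔT L = 10.6×10⁻⁶ × 123 × 2100 = 2.738 mm.
The gap closes (δ_free > 2.1 mm) and the wall then resists a further 2.738 − 2.1 = 0.638 mm of expansion.
Compatibility: PL/(AE) = 0.638 mm, so σ = P/A = E × (0.638/2100) = 30.99 MPa.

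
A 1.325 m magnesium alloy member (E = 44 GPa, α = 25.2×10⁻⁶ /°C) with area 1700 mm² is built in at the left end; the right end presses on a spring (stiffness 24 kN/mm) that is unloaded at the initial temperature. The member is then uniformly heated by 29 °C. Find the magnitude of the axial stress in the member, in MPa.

σ ≈ 9.59 MPa (compressive)

Free thermal expansion: δ_free = αΔT L = 25.2×10⁻⁶ × 29 × 1325 = 0.9683 mm.
With a force P in the spring, the elastic change of the member is PL/(AE) and that of the spring is P/k; compatibility requires their sum to equal δ_free.
P [ L/(AE) + 1/k ] = δ_free → P [ 1325/(1700×44×10³) + 1/(24×10³) ] = 0.9683.
P = 0.9683 / 5.938×10⁻⁵ = 16310 N.
σ = P/A = 16310/1700 = 9.592 MPa.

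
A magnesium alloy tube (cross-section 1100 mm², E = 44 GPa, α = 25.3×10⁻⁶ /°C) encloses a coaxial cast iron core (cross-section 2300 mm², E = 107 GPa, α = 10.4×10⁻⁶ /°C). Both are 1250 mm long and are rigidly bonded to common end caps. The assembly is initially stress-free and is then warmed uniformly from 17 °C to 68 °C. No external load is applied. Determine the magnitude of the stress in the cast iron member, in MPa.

The magnesium alloy has the larger α, so on heating it would change length more than the cast iron if both were free. The rigid plates force a common final length, so the magnesium alloy is put into compression and the cast iron into tension, with equal and opposite forces P (no external load).
Equating the net (thermal + elastic) strains gives |α₁ − α₂|·ΔT = P·[1/(A₁E₁) + 1/(A₂E₂)].
|α₁ − α₂|·ΔT = 14.9×10⁻⁶ × 51 = 0.0007599.
1/(A₁E₁) + 1/(A₂E₂) = 1/(1100×44×10³) + 1/(2300×107×10³) = 2.472×10⁻⁸ N⁻¹.
So P = 0.0007599 / 2.472×10⁻⁸ = 30.73 kN.
σ_{cast iron} = P/A₂ = 30730/2300 = 13.36 MPa, tensile.

σ ≈ 13.4 MPa (tensile)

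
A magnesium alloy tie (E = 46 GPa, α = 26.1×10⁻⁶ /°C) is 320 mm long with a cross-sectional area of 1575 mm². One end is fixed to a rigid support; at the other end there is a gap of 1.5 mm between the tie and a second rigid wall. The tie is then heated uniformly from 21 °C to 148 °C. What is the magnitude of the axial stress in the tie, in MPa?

σ ≈ 0 MPa

Free thermal elongation = αΔT L = 26.1×10⁻⁶ × 127 × 320 = 1.061 mm.
Since δ_free = 1.06 mm is less than the 1.5 mm gap, the tie never touches the wall. No axial force develops.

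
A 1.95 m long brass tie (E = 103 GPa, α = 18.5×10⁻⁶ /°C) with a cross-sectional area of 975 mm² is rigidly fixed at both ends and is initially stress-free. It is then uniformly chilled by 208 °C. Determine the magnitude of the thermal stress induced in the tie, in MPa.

The supports are rigid, so the total axial strain is zero. The restrained thermal strain is ε = αΔT = 18.5×10⁻⁶ × 208 = 3848×10⁻⁶.
Hence σ = E·αΔT = 103×10³ × 3848×10⁻⁶ = 396.3 MPa, tensile.

σ ≈ 396 MPa (tensile)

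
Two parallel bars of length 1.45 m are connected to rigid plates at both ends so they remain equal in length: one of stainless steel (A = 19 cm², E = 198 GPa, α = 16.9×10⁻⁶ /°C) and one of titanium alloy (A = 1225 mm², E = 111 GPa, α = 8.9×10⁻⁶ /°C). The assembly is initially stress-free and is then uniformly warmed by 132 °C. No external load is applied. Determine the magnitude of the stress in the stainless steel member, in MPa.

Both members must finish at the same length. With the larger α, the stainless steel tends to over-expand; the plates restrain it, putting the stainless steel in compression and the titanium alloy in tension. With no external load the two internal forces are equal and opposite, magnitude P.
Compatibility of the two members (thermal + elastic change equal): (α₁ − α₂)ΔT = P·[1/(A₁E₁) + 1/(A₂E₂)].
|α₁ − α₂|·ΔT = 8×10⁻⁶ × 132 = 0.001056.
1/(A₁E₁) + 1/(A₂E₂) = 1/(1900×198×10³) + 1/(1225×111×10³) = 1.001×10⁻⁸ N⁻¹.
P = 0.001056 / 1.001×10⁻⁸ = 105500 N = 105.5 kN.
σ_{stainless steel} = P/A₁ = 105500/1900 = 55.51 MPa, compressive.

σ ≈ 55.5 MPa (compressive)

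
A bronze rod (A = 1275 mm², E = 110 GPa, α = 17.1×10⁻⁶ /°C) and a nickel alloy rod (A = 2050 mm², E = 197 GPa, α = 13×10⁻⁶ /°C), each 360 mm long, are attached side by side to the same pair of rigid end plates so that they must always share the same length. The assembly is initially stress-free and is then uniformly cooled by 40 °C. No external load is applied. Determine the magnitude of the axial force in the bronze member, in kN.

The bronze has the larger α, so on cooling it would change length more than the nickel alloy if both were free. The rigid plates force a common final length, so the bronze is put into tension and the nickel alloy into compression, with equal and opposite forces P (no external load).
Setting the final lengths equal and cancelling L: (α₁ − α₂)ΔT = P/(A₁E₁) + P/(A₂E₂).
|α₁ − α₂|·ΔT = 4.1×10⁻⁶ × 40 = 0.000164.
1/(A₁E₁) + 1/(A₂E₂) = 1/(1275×110×10³) + 1/(2050×197×10³) = 9.606×10⁻⁹ N⁻¹.
P = 0.000164 / 9.606×10⁻⁹ = 17070 N = 17.07 kN.

P ≈ 17.1 kN (tensile in the bronze)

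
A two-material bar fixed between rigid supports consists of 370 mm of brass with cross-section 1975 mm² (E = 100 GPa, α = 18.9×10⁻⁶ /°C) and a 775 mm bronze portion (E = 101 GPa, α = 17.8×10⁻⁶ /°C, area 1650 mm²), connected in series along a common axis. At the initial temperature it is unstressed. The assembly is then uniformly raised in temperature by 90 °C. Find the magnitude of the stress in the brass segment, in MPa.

With the walls removed the bar would change length by δ_free = Σ αᵢΔT Lᵢ = 18.9×10⁻⁶×90×370 + 17.8×10⁻⁶×90×775 = 1.871 mm.
Since the ends are fixed, an axial force P builds up, equal in every segment, with P · Σ Lᵢ/(AᵢEᵢ) = δ_free.
Σ Lᵢ/(AᵢEᵢ) = 370/(1975×100×10³) + 775/(1650×101×10³) = 6.524×10⁻⁶ mm/N.
So P = 1.871 / 6.524×10⁻⁶ = 286.8 kN, compressive.
σ_{brass} = P / A = 286800 / 1975 = 145.2 MPa.

σ ≈ 145 MPa (compressive)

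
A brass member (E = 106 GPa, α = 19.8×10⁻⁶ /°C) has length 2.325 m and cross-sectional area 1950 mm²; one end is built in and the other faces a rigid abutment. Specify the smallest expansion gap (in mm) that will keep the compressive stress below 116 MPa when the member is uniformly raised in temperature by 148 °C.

Free expansion if unrestrained: δ_free = αΔT L = 19.8×10⁻⁶ × 148 × 2325 = 6.813 mm.
At the allowable stress the elastic shortening the wall may impose is σL/E = 116 × 2325 / (106×10³) = 2.544 mm.
The gap must absorb the remainder: g_min = 6.813 − 2.544 = 4.269 mm.

g ≈ 4.27 mm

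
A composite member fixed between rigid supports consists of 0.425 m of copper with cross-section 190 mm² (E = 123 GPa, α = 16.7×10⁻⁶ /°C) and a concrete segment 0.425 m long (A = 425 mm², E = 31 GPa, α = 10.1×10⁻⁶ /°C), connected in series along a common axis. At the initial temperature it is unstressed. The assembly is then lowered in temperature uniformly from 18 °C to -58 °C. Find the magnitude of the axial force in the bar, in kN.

P ≈ 17.2 kN (tensile)

Free thermal contraction of the whole bar: Σ αᵢΔT Lᵢ = 16.7×10⁻⁶×76×425 + 10.1×10⁻⁶×76×425 = 0.8656 mm.
Since the ends are fixed, an axial force P builds up, equal in every segment, with P · Σ Lᵢ/(AᵢEᵢ) = δ_free.
Σ Lᵢ/(AᵢEᵢ) = 425/(190×123×10³) + 425/(425×31×10³) = 5.044×10⁻⁵ mm/N.
So P = 0.8656 / 5.044×10⁻⁵ = 17.16 kN, tensile.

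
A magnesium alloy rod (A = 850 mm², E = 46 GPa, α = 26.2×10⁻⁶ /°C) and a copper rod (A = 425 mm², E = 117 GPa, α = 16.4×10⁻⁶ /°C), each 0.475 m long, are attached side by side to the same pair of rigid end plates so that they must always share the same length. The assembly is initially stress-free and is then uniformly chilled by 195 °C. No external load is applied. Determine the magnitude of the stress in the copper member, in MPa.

The magnesium alloy has the larger α, so on cooling it would change length more than the copper if both were free. The rigid plates force a common final length, so the magnesium alloy is put into tension and the copper into compression, with equal and opposite forces P (no external load).
Equating the net (thermal + elastic) strains gives |α₁ − α₂|·ΔT = P·[1/(A₁E₁) + 1/(A₂E₂)].
|α₁ − α₂|·ΔT = 9.8×10⁻⁶ × 195 = 0.001911.
1/(A₁E₁) + 1/(A₂E₂) = 1/(850×46×10³) + 1/(425×117×10³) = 4.569×10⁻⁸ N⁻¹.
P = 0.001911 / 4.569×10⁻⁸ = 41830 N = 41.83 kN.
σ_{copper} = P/A₂ = 41830/425 = 98.42 MPa, compressive.

σ ≈ 98.4 MPa (compressive)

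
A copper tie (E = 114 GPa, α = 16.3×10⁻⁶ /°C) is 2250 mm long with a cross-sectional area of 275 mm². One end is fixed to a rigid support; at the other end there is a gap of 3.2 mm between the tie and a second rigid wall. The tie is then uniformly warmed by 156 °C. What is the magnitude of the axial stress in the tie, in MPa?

σ ≈ 128 MPa (compressive)

If the wall were absent the tie would grow by αΔT L = 16.3×10⁻⁶ × 156 × 2250 = 5.721 mm.
This exceeds the 3.2 mm gap, so the wall pushes back. The portion of expansion that must be recovered elastically is δ_free − gap = 5.721 − 3.2 = 2.521 mm.
That suppressed elongation corresponds to σ = E·Δ/L = 114×10³ × 2.521/2250 = 127.7 MPa.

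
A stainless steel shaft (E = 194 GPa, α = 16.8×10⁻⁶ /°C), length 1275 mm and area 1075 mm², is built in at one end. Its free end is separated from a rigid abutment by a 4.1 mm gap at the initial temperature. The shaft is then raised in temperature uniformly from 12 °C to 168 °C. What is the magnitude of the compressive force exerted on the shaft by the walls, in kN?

P ≈ 0 kN

If the wall were absent the shaft would grow by αΔT L = 16.8×10⁻⁶ × 156 × 1275 = 3.342 mm.
This is smaller than the 4.1 mm clearance, so the shaft expands freely without reaching the stop — the stress is zero.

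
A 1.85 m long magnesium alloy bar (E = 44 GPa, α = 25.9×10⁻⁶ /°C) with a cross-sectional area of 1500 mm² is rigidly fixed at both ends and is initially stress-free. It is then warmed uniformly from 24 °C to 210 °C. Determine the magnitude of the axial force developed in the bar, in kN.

P ≈ 318 kN (compressive)

With zero net strain, σ = E·αΔT = 44 GPa × 25.9×10⁻⁶ × 186 = 212 MPa.
P = AEαΔT = 1500 × 44×10³ × 25.9×10⁻⁶ × 186 = 317.9 kN (compressive).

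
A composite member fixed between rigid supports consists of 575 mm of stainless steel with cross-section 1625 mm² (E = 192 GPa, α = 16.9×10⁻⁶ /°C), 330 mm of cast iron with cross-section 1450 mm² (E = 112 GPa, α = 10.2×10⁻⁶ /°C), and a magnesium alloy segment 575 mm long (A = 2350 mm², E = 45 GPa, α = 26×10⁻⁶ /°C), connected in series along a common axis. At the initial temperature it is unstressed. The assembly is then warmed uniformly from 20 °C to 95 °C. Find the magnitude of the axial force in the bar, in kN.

With the walls removed the bar would change length by δ_free = Σ αᵢΔT Lᵢ = 16.9×10⁻⁶×75×575 + 10.2×10⁻⁶×75×330 + 26×10⁻⁶×75×575 = 2.103 mm.
Since the ends are fixed, an axial force P builds up, equal in every segment, with P · Σ Lᵢ/(AᵢEᵢ) = δ_free.
Σ Lᵢ/(AᵢEᵢ) = 575/(1625×192×10³) + 330/(1450×112×10³) + 575/(2350×45×10³) = 9.312×10⁻⁶ mm/N.
So P = 2.103 / 9.312×10⁻⁶ = 225.8 kN, compressive.

P ≈ 226 kN (compressive)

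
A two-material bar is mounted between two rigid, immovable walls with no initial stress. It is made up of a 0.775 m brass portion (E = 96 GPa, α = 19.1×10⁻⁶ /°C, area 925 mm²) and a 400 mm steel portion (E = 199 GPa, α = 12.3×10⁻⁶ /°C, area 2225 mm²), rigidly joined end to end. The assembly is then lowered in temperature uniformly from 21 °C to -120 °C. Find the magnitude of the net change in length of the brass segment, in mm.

If the supports were absent, the total length change would be Σ αᵢΔT Lᵢ = 19.1×10⁻⁶×141×775 + 12.3×10⁻⁶×141×400 = 2.781 mm.
Since the ends are fixed, an axial force P builds up, equal in every segment, with P · Σ Lᵢ/(AᵢEᵢ) = δ_free.
The series flexibility is Σ Lᵢ/(AᵢEᵢ) = 775/(925×96×10³) + 400/(2225×199×10³) = 9.631×10⁻⁶ mm/N.
P = 2.781 / 9.631×10⁻⁶ = 288700 N = 288.7 kN, tensile.
For the brass segment, free thermal change = 19.1×10⁻⁶×141×775 = 2.087 mm and elastic change from P = 288700×775/(925×96×10³) = 2.52 mm; these oppose, so the net change is 0.433 mm (segment lengthens).

|ΔL| ≈ 0.433 mm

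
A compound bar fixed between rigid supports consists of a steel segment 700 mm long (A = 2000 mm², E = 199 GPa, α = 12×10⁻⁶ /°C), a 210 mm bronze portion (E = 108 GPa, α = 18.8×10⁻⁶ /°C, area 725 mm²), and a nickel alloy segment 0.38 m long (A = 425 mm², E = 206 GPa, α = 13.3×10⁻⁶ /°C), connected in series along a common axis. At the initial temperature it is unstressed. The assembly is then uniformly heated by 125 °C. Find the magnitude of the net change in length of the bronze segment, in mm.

|ΔL| ≈ 0.171 mm

With the walls removed the bar would change length by δ_free = Σ αᵢΔT Lᵢ = 12×10⁻⁶×125×700 + 18.8×10⁻⁶×125×210 + 13.3×10⁻⁶×125×380 = 2.175 mm.
Since the ends are fixed, an axial force P builds up, equal in every segment, with P · Σ Lᵢ/(AᵢEᵢ) = δ_free.
The series flexibility is Σ Lᵢ/(AᵢEᵢ) = 700/(2000×199×10³) + 210/(725×108×10³) + 380/(425×206×10³) = 8.781×10⁻⁶ mm/N.
P = 2.175 / 8.781×10⁻⁶ = 247700 N = 247.7 kN, compressive.
For the bronze segment, free thermal change = 18.8×10⁻⁶×125×210 = 0.4935 mm and elastic change from P = 247700×210/(725×108×10³) = 0.6644 mm; these oppose, so the net change is 0.171 mm (segment shortens).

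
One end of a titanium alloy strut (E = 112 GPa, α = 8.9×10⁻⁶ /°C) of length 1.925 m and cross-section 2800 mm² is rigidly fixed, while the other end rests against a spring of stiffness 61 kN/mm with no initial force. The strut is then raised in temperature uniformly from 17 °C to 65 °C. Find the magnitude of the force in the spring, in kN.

The unrestrained thermal change is αΔT L = 8.9×10⁻⁶ × 48 × 1925 = 0.8224 mm.
With a force P in the spring, the elastic change of the strut is PL/(AE) and that of the spring is P/k; compatibility requires their sum to equal δ_free.
So P = δ_free / [L/(AE) + 1/k] = 0.8224 / [ 1925/(2800×112×10³) + 1/(61×10³) ].
P = 0.8224 / 2.253×10⁻⁵ = 36500 N.

P ≈ 36.5 kN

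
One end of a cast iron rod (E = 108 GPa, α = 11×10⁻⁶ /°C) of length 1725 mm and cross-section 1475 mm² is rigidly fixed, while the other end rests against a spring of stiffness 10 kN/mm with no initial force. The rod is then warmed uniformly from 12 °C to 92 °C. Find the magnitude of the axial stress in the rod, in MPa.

σ ≈ 9.29 MPa (compressive)

If the spring were absent the rod would lengthen by αΔT L = 11×10⁻⁶ × 80 × 1725 = 1.518 mm.
Let P be the compressive force at the spring. The rod shortens elastically by PL/(AE) and the spring compresses by P/k; together these equal δ_free.
So P = δ_free / [L/(AE) + 1/k] = 1.518 / [ 1725/(1475×108×10³) + 1/(10×10³) ].
P = 1.518 / 0.0001108 = 13700 N.
σ = P/A = 13700/1475 = 9.286 MPa.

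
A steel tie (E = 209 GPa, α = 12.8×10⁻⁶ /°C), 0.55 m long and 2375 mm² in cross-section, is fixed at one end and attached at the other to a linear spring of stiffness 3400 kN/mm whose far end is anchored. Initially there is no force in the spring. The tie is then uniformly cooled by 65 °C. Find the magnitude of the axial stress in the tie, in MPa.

σ ≈ 137 MPa (tensile)

If the spring were absent the tie would shorten by αΔT L = 12.8×10⁻⁶ × 65 × 550 = 0.4576 mm.
With a force P in the spring, the elastic change of the tie is PL/(AE) and that of the spring is P/k; compatibility requires their sum to equal δ_free.
P [ L/(AE) + 1/k ] = δ_free → P [ 550/(2375×209×10³) + 1/(3400×10³) ] = 0.4576.
P = 0.4576 / 1.402×10⁻⁶ = 326400 N.
σ = P/A = 326400/2375 = 137.4 MPa.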